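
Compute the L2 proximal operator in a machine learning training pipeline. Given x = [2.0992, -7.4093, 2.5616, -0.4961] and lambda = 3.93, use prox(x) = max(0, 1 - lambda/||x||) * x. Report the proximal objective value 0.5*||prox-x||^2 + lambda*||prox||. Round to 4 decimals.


Step 1: Compute ||x||.
||x|| = 8.1309
Step 2: Compute scaling factor.
scale = max(0, 1 - 3.93/8.1309) = 0.5167
Step 3: prox(x) = [1.0846, -3.8281, 1.3235, -0.2563]
||prox(x)|| = 4.2009
Step 4: Proximal objective.
0.5*||prox-x||^2 = 7.7225
lambda*||prox|| = 16.5095
Total = 24.2322


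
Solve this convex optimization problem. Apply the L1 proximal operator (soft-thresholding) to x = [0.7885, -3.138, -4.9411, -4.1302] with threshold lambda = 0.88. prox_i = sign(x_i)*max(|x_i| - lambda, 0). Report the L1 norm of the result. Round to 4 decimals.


Soft-thresholding with lambda = 0.88:
prox(0.7885) = sign(0.7885)*max(|0.7885| - 0.88, 0) = 0.0
prox(-3.138) = sign(-3.138)*max(|-3.138| - 0.88, 0) = -2.258
prox(-4.9411) = sign(-4.9411)*max(|-4.9411| - 0.88, 0) = -4.0611
prox(-4.1302) = sign(-4.1302)*max(|-4.1302| - 0.88, 0) = -3.2502
prox(x) = [0.0, -2.258, -4.0611, -3.2502]
||prox(x)||_1 = 0.0 + 2.258 + 4.0611 + 3.2502 = 9.5693


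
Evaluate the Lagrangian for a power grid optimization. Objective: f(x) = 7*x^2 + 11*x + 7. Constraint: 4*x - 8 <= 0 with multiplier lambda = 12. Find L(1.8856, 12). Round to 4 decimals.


Step 1: Evaluate f(x).
f(1.8856) = 7*1.8856^2 + 11*1.8856 + 7 = 52.63
Step 2: Evaluate g(x).
g(1.8856) = 4*1.8856 - 8 = -0.4576
Step 3: Compute Lagrangian.
L = 52.63 + 12*-0.4576 = 47.1388


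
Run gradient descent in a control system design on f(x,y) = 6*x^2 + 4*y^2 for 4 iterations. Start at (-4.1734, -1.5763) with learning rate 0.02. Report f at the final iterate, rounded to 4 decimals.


Gradient descent on f(x,y) = 6*x^2 + 4*y^2.
Starting point: (-4.1734, -1.5763), alpha = 0.02
Step 1: grad_x = 2*6*-4.1734 = -50.0808, grad_y = 2*4*-1.5763 = -12.6104
  x_1 = -4.1734 - 0.02*-50.0808 = -3.1718
  y_1 = -1.5763 - 0.02*-12.6104 = -1.3241
Step 2: grad_x = 2*6*-3.1718 = -38.0614, grad_y = 2*4*-1.3241 = -10.5927
  x_2 = -3.1718 - 0.02*-38.0614 = -2.4106
  y_2 = -1.3241 - 0.02*-10.5927 = -1.1122
Step 3: grad_x = 2*6*-2.4106 = -28.9267, grad_y = 2*4*-1.1122 = -8.8979
  x_3 = -2.4106 - 0.02*-28.9267 = -1.832
  y_3 = -1.1122 - 0.02*-8.8979 = -0.9343
Step 4: grad_x = 2*6*-1.832 = -21.9843, grad_y = 2*4*-0.9343 = -7.4742
  x_4 = -1.832 - 0.02*-21.9843 = -1.3923
  y_4 = -0.9343 - 0.02*-7.4742 = -0.7848
f(-1.3923, -0.7848) = 6*(-1.3923)^2 + 4*(-0.7848)^2 = 14.0952


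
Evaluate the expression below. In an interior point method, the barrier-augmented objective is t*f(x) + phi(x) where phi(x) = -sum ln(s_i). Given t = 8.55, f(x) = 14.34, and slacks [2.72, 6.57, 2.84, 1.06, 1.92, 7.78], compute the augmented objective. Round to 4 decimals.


Step 1: Compute log-barrier.
ln values: [1.0006, 1.8825, 1.0438, 0.0583, 0.6523, 2.0516]
phi = -(1.0006 + 1.8825 + 1.0438 + 0.0583 + 0.6523 + 2.0516) = -6.6891
Step 2: Compute augmented objective.
t*f(x) = 8.55*14.34 = 122.607
Total = 122.607 - 6.6891 = 115.9179


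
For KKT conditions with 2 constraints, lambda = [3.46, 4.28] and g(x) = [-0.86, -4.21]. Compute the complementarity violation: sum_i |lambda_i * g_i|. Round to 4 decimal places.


KKT complementary slackness check:
lambda_1 * g_1 = 3.46 * -0.86 = -2.9756
lambda_2 * g_2 = 4.28 * -4.21 = -18.0188
Total violation = 2.9756 + 18.0188 = 20.9944


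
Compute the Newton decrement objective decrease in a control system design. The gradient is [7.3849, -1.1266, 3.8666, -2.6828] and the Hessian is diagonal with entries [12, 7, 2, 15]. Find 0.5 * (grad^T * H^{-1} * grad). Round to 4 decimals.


Step 1: H is diagonal, so H^(-1) * g = [0.6154, -0.1609, 1.9333, -0.1789].
Step 2: g^T H^(-1) g = sum_i g_i^2 / H_ii
  = (7.3849)^2/12 + (-1.1266)^2/7 + (3.8666)^2/2 + (-2.6828)^2/15
  = 4.5447 + 0.1813 + 7.4753 + 0.4798 = 12.6812
Step 3: Objective decrease = 0.5 * g^T H^(-1) g = 6.3406


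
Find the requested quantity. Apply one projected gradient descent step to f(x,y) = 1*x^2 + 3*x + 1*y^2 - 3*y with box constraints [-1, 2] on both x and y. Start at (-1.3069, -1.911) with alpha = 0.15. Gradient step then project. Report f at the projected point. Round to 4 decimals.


Step 1: Compute gradient at (-1.3069, -1.911).
grad_x = 2*1*-1.3069 + 3 = 0.3862
grad_y = 2*1*-1.911 - 3 = -6.822
Step 2: Gradient step.
x_raw = -1.3069 - 0.15*0.3862 = -1.3648
y_raw = -1.911 - 0.15*-6.822 = -0.8877
Step 3: Project onto [-1, 2].
x_proj = clip(-1.3648) = -1.0
y_proj = clip(-0.8877) = -0.8877
Step 4: Evaluate f.
f(-1.0, -0.8877) = 1.4511


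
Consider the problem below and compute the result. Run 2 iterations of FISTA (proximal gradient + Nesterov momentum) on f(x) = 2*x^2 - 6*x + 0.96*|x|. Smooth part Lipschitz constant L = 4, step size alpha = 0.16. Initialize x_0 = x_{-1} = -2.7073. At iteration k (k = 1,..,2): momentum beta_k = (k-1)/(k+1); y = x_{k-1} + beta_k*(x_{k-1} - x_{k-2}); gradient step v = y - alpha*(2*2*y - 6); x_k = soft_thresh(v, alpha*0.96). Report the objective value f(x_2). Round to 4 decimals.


FISTA on f(x) = 2*x^2 - 6*x + 0.96*|x|
L = 4, alpha = 0.16
Iteration 1: beta = 0.0, y = -2.7073 + 0.0*(-2.7073 + 2.7073) = -2.7073
  grad(y) = -16.8292, v = y - alpha*grad = -0.0146
  prox(v) = soft_thresh(-0.0146, 0.1536) = 0.0
Iteration 2: beta = 0.3333, y = 0.0 + 0.3333*(0.0 + 2.7073) = 0.9024
  grad(y) = -2.3903, v = y - alpha*grad = 1.2849
  prox(v) = soft_thresh(1.2849, 0.1536) = 1.1313
f(x_2) = 2*1.1313^2 - 6*1.1313 + 0.96*|1.1313| = -3.1421


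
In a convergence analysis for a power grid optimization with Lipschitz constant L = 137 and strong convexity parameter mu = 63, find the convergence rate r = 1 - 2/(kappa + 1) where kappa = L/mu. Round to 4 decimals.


Step 1: Compute the condition number.
kappa = L/mu = 137/63 = 2.1746
Step 2: Compute the convergence rate.
r = 1 - 2/(kappa + 1) = 1 - 2*mu/(L + mu) = (L - mu)/(L + mu) = 74/200 = 0.37


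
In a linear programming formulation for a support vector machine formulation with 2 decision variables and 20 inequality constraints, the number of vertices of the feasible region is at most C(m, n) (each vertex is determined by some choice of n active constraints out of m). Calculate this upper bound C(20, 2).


Each vertex corresponds to some choice of n active constraints out of m, so the number of vertices is at most C(m, n) = m! / (n!(m-n)!).
m = 20, n = 2
Numerator: 20 * 19
Denominator: 2! = 2
C(20, 2) = 190


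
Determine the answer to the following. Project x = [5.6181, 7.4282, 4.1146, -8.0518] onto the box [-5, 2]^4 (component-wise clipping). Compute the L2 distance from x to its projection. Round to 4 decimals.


Project each component onto [-5, 2].
clip(5.6181) = 2.0, clip(7.4282) = 2.0, clip(4.1146) = 2.0, clip(-8.0518) = -5.0
Projection = [2.0, 2.0, 2.0, -5.0]
Squared diffs: [13.0906, 29.4654, 4.4715, 9.3135]
Distance = sqrt(56.341) = 7.5061


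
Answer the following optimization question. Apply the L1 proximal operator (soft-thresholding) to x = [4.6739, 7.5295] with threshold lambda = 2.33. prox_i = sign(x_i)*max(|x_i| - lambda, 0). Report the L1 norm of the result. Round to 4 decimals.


Soft-thresholding with lambda = 2.33:
prox(4.6739) = sign(4.6739)*max(|4.6739| - 2.33, 0) = 2.3439
prox(7.5295) = sign(7.5295)*max(|7.5295| - 2.33, 0) = 5.1995
prox(x) = [2.3439, 5.1995]
||prox(x)||_1 = 2.3439 + 5.1995 = 7.5434


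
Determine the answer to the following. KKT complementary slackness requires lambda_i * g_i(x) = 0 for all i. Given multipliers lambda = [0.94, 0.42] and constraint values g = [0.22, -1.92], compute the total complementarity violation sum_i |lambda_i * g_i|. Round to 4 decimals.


KKT complementary slackness check:
lambda_1 * g_1 = 0.94 * 0.22 = 0.2068
lambda_2 * g_2 = 0.42 * -1.92 = -0.8064
Total violation = 0.2068 + 0.8064 = 1.0132


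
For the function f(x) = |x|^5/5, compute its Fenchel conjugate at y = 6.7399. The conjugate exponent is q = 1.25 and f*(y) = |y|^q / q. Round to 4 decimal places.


The conjugate exponent q satisfies 1/p + 1/q = 1.
p = 5, so q = 5/(5 - 1) = 1.25
|y|^q = 6.7399^1.25 = 10.8597
f*(6.7399) = 10.8597 / 1.25 = 8.6877


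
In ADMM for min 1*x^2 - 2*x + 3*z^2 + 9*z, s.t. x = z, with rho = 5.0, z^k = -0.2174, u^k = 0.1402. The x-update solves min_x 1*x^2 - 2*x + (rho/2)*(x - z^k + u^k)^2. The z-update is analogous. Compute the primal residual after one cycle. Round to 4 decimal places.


ADMM iteration with rho = 5.0, z^k = -0.2174, u^k = 0.1402
Step 1: x-update.
Minimize 1*x^2 - 2*x + (5.0/2)*(x + 0.2174 + 0.1402)^2
FOC: (2*1 + 5.0)*x = 2 + 5.0*(-0.2174 - 0.1402)
x^{k+1} = 0.0303
Step 2: z-update.
Minimize 3*z^2 + 9*z + (5.0/2)*(0.0303 - z + 0.1402)^2
FOC: (2*3 + 5.0)*z = -9 + 5.0*(0.0303 + 0.1402)
z^{k+1} = -0.7407
Step 3: u-update.
u^{k+1} = 0.1402 + 0.0303 + 0.7407 = 0.9112
Step 4: Primal residual = |0.0303 + 0.7407| = 0.771


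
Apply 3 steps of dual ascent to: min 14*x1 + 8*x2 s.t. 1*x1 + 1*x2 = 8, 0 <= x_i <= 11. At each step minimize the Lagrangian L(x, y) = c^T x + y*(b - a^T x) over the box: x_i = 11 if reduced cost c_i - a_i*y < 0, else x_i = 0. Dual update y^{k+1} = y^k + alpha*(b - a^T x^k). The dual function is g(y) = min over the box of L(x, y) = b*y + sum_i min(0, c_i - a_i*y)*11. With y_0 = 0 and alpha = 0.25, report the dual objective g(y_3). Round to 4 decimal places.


Dual ascent for LP: min 14*x1 + 8*x2, 1*x1 + 1*x2 = 8, 0 <= x_i <= 11
Step 1: y^k = 0.0, reduced costs: (14.0, 8.0)
  x^k = (0.0, 0.0), subgradient = b - a^T x = 8.0
  y^{k+1} = 0.0 + 0.25*8.0 = 2.0
Step 2: y^k = 2.0, reduced costs: (12.0, 6.0)
  x^k = (0.0, 0.0), subgradient = b - a^T x = 8.0
  y^{k+1} = 2.0 + 0.25*8.0 = 4.0
Step 3: y^k = 4.0, reduced costs: (10.0, 4.0)
  x^k = (0.0, 0.0), subgradient = b - a^T x = 8.0
  y^{k+1} = 4.0 + 0.25*8.0 = 6.0
Dual objective at y_3 = 6.0: reduced costs (8.0, 2.0), box minimizer x = (0.0, 0.0)
g(y_3) = b*y + (c1 - a1*y)*x1 + (c2 - a2*y)*x2 = 8*6.0 + 8.0*0.0 + 2.0*0.0 = 48.0 + 0.0 + 0.0 = 48.0


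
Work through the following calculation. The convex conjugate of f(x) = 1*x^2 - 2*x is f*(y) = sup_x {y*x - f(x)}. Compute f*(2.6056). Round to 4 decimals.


f*(y) = sup_x {y*x - a*x^2 - b*x} = sup_x {(y-b)*x - a*x^2}
FOC: (y - b) - 2a*x = 0 => x* = (y - b)/(2a)
x* = (2.6056 + 2)/(2*1) = 2.3028
f*(2.6056) = (y-b)^2/(4a) = (2.6056 + 2)^2/(4*1)
= 21.2116/4 = 5.3029


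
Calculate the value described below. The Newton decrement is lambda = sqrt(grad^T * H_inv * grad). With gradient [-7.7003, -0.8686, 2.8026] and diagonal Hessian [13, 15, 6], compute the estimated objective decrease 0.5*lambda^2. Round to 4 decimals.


Step 1: H is diagonal, so H^(-1) * g = [-0.5923, -0.0579, 0.4671].
Step 2: g^T H^(-1) g = sum_i g_i^2 / H_ii
  = (-7.7003)^2/13 + (-0.8686)^2/15 + (2.8026)^2/6
  = 4.5611 + 0.0503 + 1.3091 = 5.9205
Step 3: Objective decrease = 0.5 * g^T H^(-1) g = 2.9603


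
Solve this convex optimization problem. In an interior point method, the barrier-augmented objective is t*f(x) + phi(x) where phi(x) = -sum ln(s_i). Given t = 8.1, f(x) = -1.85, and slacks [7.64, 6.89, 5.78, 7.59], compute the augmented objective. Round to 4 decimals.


Step 1: Compute log-barrier.
ln values: [2.0334, 1.9301, 1.7544, 2.0268]
phi = -(2.0334 + 1.9301 + 1.7544 + 2.0268) = -7.7447
Step 2: Compute augmented objective.
t*f(x) = 8.1*-1.85 = -14.985
Total = -14.985 - 7.7447 = -22.7297


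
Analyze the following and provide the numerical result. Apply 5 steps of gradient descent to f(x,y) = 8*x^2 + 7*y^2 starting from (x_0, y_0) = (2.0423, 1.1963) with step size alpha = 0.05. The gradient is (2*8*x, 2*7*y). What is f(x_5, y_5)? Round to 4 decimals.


Gradient descent on f(x,y) = 8*x^2 + 7*y^2.
Starting point: (2.0423, 1.1963), alpha = 0.05
Step 1: grad_x = 2*8*2.0423 = 32.6768, grad_y = 2*7*1.1963 = 16.7482
  x_1 = 2.0423 - 0.05*32.6768 = 0.4085
  y_1 = 1.1963 - 0.05*16.7482 = 0.3589
Step 2: grad_x = 2*8*0.4085 = 6.5354, grad_y = 2*7*0.3589 = 5.0245
  x_2 = 0.4085 - 0.05*6.5354 = 0.0817
  y_2 = 0.3589 - 0.05*5.0245 = 0.1077
Step 3: grad_x = 2*8*0.0817 = 1.3071, grad_y = 2*7*0.1077 = 1.5073
  x_3 = 0.0817 - 0.05*1.3071 = 0.0163
  y_3 = 0.1077 - 0.05*1.5073 = 0.0323
Step 4: grad_x = 2*8*0.0163 = 0.2614, grad_y = 2*7*0.0323 = 0.4522
  x_4 = 0.0163 - 0.05*0.2614 = 0.0033
  y_4 = 0.0323 - 0.05*0.4522 = 0.0097
Step 5: grad_x = 2*8*0.0033 = 0.0523, grad_y = 2*7*0.0097 = 0.1357
  x_5 = 0.0033 - 0.05*0.0523 = 0.0007
  y_5 = 0.0097 - 0.05*0.1357 = 0.0029
f(0.0007, 0.0029) = 8*0.0007^2 + 7*0.0029^2 = 0.0001


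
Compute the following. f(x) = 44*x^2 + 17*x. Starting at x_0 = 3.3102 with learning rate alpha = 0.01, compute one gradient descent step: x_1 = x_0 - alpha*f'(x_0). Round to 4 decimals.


We compute the gradient at x_0 and apply the update.
f'(x) = 88*x + 17
f'(3.3102) = 88*3.3102 + 17 = 308.2976
x_1 = 3.3102 - 0.01*308.2976 = 0.2272


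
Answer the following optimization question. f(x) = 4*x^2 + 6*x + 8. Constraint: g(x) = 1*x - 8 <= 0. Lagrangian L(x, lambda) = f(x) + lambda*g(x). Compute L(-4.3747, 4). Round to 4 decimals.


Step 1: Evaluate f(x).
f(-4.3747) = 4*(-4.3747)^2 + 6*(-4.3747) + 8 = 58.3038
Step 2: Evaluate g(x).
g(-4.3747) = 1*-4.3747 - 8 = -12.3747
Step 3: Compute Lagrangian.
L = 58.3038 + 4*-12.3747 = 8.805


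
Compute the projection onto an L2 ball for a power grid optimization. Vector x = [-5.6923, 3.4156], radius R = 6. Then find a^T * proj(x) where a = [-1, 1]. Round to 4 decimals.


Step 1: Compute ||x|| (intermediates to 6 decimals).
||x|| = sqrt((-5.6923)^2 + 3.4156^2) = 6.638419
Step 2: Project.
Since ||x|| > R, scale = R/||x|| = 6/6.638419 = 0.90383, proj(x) = scale * x
proj(x) = [-5.144872, 3.087122]
Step 3: Dot product.
a^T * proj(x) = -1*(-5.144872) + 1*3.087122 = 8.232


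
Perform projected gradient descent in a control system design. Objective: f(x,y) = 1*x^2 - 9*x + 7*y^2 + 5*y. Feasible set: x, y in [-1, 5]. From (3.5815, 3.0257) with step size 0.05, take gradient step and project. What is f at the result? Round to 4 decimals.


Step 1: Compute gradient at (3.5815, 3.0257).
grad_x = 2*1*3.5815 - 9 = -1.837
grad_y = 2*7*3.0257 + 5 = 47.3598
Step 2: Gradient step.
x_raw = 3.5815 - 0.05*-1.837 = 3.6734
y_raw = 3.0257 - 0.05*47.3598 = 0.6577
Step 3: Project onto [-1, 5].
x_proj = clip(3.6734) = 3.6734
y_proj = clip(0.6577) = 0.6577
Step 4: Evaluate f.
f(3.6734, 0.6577) = -13.25


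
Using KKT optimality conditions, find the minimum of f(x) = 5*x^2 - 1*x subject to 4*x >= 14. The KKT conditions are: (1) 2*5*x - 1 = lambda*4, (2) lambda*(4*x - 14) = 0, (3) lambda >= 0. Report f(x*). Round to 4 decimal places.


Step 1: Try lambda = 0 (constraint inactive).
x_unc = 1/(2*5) = 0.1
Check: 4*0.1 = 0.4 < 14 -- violated!
Step 2: Constraint must be active: 4*x = 14
x* = 14/4 = 3.5
lambda = (2*5*3.5 - 1)/4 = 8.5
Step 3: Compute optimal value.
f(x*) = 5*3.5^2 - 1*3.5 = 57.75


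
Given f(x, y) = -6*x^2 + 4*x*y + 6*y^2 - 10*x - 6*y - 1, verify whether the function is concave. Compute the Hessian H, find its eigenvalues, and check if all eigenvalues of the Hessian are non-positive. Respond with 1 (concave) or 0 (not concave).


The Hessian of f(x,y) = -6*x^2 + 4*x*y + 6*y^2 - 10*x - 6*y - 1 is:
H = [[-12, 4], [4, 12]]
Trace = -12 + 12 = 0
Determinant = -12*12 - (4)^2 = -160
Discriminant = (0)^2 - 4*-160 = 640.0
Eigenvalues: lambda_1 = -12.6491, lambda_2 = 12.6491
The function is not concave.

0


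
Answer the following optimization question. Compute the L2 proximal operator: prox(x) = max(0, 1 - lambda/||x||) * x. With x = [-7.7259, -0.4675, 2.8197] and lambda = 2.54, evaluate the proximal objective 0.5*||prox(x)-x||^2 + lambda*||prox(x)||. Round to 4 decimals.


Step 1: Compute ||x||.
||x|| = 8.2376
Step 2: Compute scaling factor.
scale = max(0, 1 - 2.54/8.2376) = 0.6917
Step 3: prox(x) = [-5.3437, -0.3234, 1.9503]
||prox(x)|| = 5.6976
Step 4: Proximal objective.
0.5*||prox-x||^2 = 3.2258
lambda*||prox|| = 14.4719
Total = 17.6978


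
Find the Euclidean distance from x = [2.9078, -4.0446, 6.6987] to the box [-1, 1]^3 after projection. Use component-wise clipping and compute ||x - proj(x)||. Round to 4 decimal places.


Project each component onto [-1, 1].
clip(2.9078) = 1.0, clip(-4.0446) = -1.0, clip(6.6987) = 1.0
Projection = [1.0, -1.0, 1.0]
Squared diffs: [3.6397, 9.2696, 32.4752]
Distance = sqrt(45.3845) = 6.7368


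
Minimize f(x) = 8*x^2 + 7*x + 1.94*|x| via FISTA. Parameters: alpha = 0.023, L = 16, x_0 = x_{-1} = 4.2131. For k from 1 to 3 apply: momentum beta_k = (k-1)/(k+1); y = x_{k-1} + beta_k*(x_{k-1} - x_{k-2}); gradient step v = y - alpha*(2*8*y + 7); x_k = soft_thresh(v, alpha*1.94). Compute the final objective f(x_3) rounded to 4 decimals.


FISTA on f(x) = 8*x^2 + 7*x + 1.94*|x|
L = 16, alpha = 0.023
Iteration 1: beta = 0.0, y = 4.2131 + 0.0*(4.2131 - 4.2131) = 4.2131
  grad(y) = 74.4096, v = y - alpha*grad = 2.5017
  prox(v) = soft_thresh(2.5017, 0.0446) = 2.4571
Iteration 2: beta = 0.3333, y = 2.4571 + 0.3333*(2.4571 - 4.2131) = 1.8717
  grad(y) = 36.9474, v = y - alpha*grad = 1.0219
  prox(v) = soft_thresh(1.0219, 0.0446) = 0.9773
Iteration 3: beta = 0.5, y = 0.9773 + 0.5*(0.9773 - 2.4571) = 0.2374
  grad(y) = 10.7988, v = y - alpha*grad = -0.0109
  prox(v) = soft_thresh(-0.0109, 0.0446) = 0.0
f(x_3) = 8*0.0^2 + 7*0.0 + 1.94*|0.0| = 0.0


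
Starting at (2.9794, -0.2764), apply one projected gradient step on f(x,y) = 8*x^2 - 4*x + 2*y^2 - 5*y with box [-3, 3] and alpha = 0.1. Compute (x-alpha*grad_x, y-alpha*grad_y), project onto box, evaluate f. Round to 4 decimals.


Step 1: Compute gradient at (2.9794, -0.2764).
grad_x = 2*8*2.9794 - 4 = 43.6704
grad_y = 2*2*-0.2764 - 5 = -6.1056
Step 2: Gradient step.
x_raw = 2.9794 - 0.1*43.6704 = -1.3876
y_raw = -0.2764 - 0.1*-6.1056 = 0.3342
Step 3: Project onto [-3, 3].
x_proj = clip(-1.3876) = -1.3876
y_proj = clip(0.3342) = 0.3342
Step 4: Evaluate f.
f(-1.3876, 0.3342) = 19.5074


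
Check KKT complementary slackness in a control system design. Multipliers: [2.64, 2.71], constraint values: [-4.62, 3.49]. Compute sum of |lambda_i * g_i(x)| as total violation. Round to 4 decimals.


KKT complementary slackness check:
lambda_1 * g_1 = 2.64 * -4.62 = -12.1968
lambda_2 * g_2 = 2.71 * 3.49 = 9.4579
Total violation = 12.1968 + 9.4579 = 21.6547


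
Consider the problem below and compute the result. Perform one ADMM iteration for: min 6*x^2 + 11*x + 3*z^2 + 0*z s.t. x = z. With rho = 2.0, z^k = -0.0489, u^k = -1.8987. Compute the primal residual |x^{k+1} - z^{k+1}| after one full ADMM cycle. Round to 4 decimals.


ADMM iteration with rho = 2.0, z^k = -0.0489, u^k = -1.8987
Step 1: x-update.
Minimize 6*x^2 + 11*x + (2.0/2)*(x + 0.0489 - 1.8987)^2
FOC: (2*6 + 2.0)*x = -11 + 2.0*(-0.0489 + 1.8987)
x^{k+1} = -0.5215
Step 2: z-update.
Minimize 3*z^2 + 0*z + (2.0/2)*(-0.5215 - z - 1.8987)^2
FOC: (2*3 + 2.0)*z = 0 + 2.0*(-0.5215 - 1.8987)
z^{k+1} = -0.605
Step 3: u-update.
u^{k+1} = -1.8987 - 0.5215 + 0.605 = -1.8151
Step 4: Primal residual = |-0.5215 + 0.605| = 0.0836


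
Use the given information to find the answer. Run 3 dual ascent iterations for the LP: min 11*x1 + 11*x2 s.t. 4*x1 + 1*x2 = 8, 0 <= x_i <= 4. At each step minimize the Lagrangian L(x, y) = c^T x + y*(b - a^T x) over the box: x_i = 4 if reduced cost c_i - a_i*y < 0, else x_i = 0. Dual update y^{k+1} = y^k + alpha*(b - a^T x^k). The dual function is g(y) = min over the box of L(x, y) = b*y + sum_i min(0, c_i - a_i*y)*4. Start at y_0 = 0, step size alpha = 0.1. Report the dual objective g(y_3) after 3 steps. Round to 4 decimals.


Dual ascent for LP: min 11*x1 + 11*x2, 4*x1 + 1*x2 = 8, 0 <= x_i <= 4
Step 1: y^k = 0.0, reduced costs: (11.0, 11.0)
  x^k = (0.0, 0.0), subgradient = b - a^T x = 8.0
  y^{k+1} = 0.0 + 0.1*8.0 = 0.8
Step 2: y^k = 0.8, reduced costs: (7.8, 10.2)
  x^k = (0.0, 0.0), subgradient = b - a^T x = 8.0
  y^{k+1} = 0.8 + 0.1*8.0 = 1.6
Step 3: y^k = 1.6, reduced costs: (4.6, 9.4)
  x^k = (0.0, 0.0), subgradient = b - a^T x = 8.0
  y^{k+1} = 1.6 + 0.1*8.0 = 2.4
Dual objective at y_3 = 2.4: reduced costs (1.4, 8.6), box minimizer x = (0.0, 0.0)
g(y_3) = b*y + (c1 - a1*y)*x1 + (c2 - a2*y)*x2 = 8*2.4 + 1.4*0.0 + 8.6*0.0 = 19.2 + 0.0 + 0.0 = 19.2


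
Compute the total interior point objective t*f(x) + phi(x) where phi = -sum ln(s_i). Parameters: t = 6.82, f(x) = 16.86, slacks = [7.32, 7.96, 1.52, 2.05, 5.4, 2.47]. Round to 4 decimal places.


Step 1: Compute log-barrier.
ln values: [1.9906, 2.0744, 0.4187, 0.7178, 1.6864, 0.9042]
phi = -(1.9906 + 2.0744 + 0.4187 + 0.7178 + 1.6864 + 0.9042) = -7.7922
Step 2: Compute augmented objective.
t*f(x) = 6.82*16.86 = 114.9852
Total = 114.9852 - 7.7922 = 107.193


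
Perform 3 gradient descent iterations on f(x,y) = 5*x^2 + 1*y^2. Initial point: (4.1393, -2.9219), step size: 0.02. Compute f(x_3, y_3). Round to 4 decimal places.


Gradient descent on f(x,y) = 5*x^2 + 1*y^2.
Starting point: (4.1393, -2.9219), alpha = 0.02
Step 1: grad_x = 2*5*4.1393 = 41.393, grad_y = 2*1*-2.9219 = -5.8438
  x_1 = 4.1393 - 0.02*41.393 = 3.3114
  y_1 = -2.9219 - 0.02*-5.8438 = -2.805
Step 2: grad_x = 2*5*3.3114 = 33.1144, grad_y = 2*1*-2.805 = -5.61
  x_2 = 3.3114 - 0.02*33.1144 = 2.6492
  y_2 = -2.805 - 0.02*-5.61 = -2.6928
Step 3: grad_x = 2*5*2.6492 = 26.4915, grad_y = 2*1*-2.6928 = -5.3856
  x_3 = 2.6492 - 0.02*26.4915 = 2.1193
  y_3 = -2.6928 - 0.02*-5.3856 = -2.5851
f(2.1193, -2.5851) = 5*2.1193^2 + 1*(-2.5851)^2 = 29.1404


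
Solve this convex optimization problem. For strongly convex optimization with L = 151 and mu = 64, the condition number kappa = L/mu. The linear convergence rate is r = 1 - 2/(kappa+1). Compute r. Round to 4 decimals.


Step 1: Compute the condition number.
kappa = L/mu = 151/64 = 2.3594
Step 2: Compute the convergence rate.
r = 1 - 2/(kappa + 1) = 1 - 2*mu/(L + mu) = (L - mu)/(L + mu) = 87/215 = 0.4047


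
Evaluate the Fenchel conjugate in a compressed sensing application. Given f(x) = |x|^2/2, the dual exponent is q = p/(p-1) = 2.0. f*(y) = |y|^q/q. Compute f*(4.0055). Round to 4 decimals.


The conjugate exponent q satisfies 1/p + 1/q = 1.
p = 2, so q = 2/(2 - 1) = 2.0
|y|^q = 4.0055^2.0 = 16.044
f*(4.0055) = 16.044 / 2.0 = 8.022


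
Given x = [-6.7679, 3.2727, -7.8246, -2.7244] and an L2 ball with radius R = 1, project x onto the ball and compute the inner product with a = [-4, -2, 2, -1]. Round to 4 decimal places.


Step 1: Compute ||x|| (intermediates to 6 decimals).
||x|| = sqrt((-6.7679)^2 + 3.2727^2 + (-7.8246)^2 + (-2.7244)^2) = 11.187572
Step 2: Project.
Since ||x|| > R, scale = R/||x|| = 1/11.187572 = 0.089385, proj(x) = scale * x
proj(x) = [-0.604949, 0.29253, -0.699402, -0.24352]
Step 3: Dot product.
a^T * proj(x) = -4*(-0.604949) - 2*0.29253 + 2*(-0.699402) - 1*(-0.24352) = 0.6795


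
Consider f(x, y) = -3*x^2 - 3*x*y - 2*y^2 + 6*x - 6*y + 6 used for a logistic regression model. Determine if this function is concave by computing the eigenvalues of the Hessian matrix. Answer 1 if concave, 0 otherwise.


The Hessian of f(x,y) = -3*x^2 - 3*x*y - 2*y^2 + 6*x - 6*y + 6 is:
H = [[-6, -3], [-3, -4]]
Trace = -6 - 4 = -10
Determinant = -6*-4 - (-3)^2 = 15
Discriminant = (-10)^2 - 4*15 = 40.0
Eigenvalues: lambda_1 = -8.1623, lambda_2 = -1.8377
The function is concave.

1


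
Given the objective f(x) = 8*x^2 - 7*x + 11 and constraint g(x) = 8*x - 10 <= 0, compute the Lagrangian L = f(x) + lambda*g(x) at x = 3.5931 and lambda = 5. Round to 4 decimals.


Step 1: Evaluate f(x).
f(3.5931) = 8*3.5931^2 - 7*3.5931 + 11 = 89.1312
Step 2: Evaluate g(x).
g(3.5931) = 8*3.5931 - 10 = 18.7448
Step 3: Compute Lagrangian.
L = 89.1312 + 5*18.7448 = 182.8552


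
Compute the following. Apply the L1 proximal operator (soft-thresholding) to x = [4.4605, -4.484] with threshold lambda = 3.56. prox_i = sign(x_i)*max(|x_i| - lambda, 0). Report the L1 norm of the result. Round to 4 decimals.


Soft-thresholding with lambda = 3.56:
prox(4.4605) = sign(4.4605)*max(|4.4605| - 3.56, 0) = 0.9005
prox(-4.484) = sign(-4.484)*max(|-4.484| - 3.56, 0) = -0.924
prox(x) = [0.9005, -0.924]
||prox(x)||_1 = 0.9005 + 0.924 = 1.8245


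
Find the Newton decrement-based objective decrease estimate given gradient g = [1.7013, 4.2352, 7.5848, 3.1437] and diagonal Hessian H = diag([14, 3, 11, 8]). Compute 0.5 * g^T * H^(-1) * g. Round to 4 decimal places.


Step 1: H is diagonal, so H^(-1) * g = [0.1215, 1.4117, 0.6895, 0.393].
Step 2: g^T H^(-1) g = sum_i g_i^2 / H_ii
  = (1.7013)^2/14 + (4.2352)^2/3 + (7.5848)^2/11 + (3.1437)^2/8
  = 0.2067 + 5.979 + 5.2299 + 1.2354 = 12.651
Step 3: Objective decrease = 0.5 * g^T H^(-1) g = 6.3255


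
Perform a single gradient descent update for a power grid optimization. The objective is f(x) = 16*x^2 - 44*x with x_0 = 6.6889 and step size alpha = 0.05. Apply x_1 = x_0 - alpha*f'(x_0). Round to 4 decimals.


We compute the gradient at x_0 and apply the update.
f'(x) = 32*x - 44
f'(6.6889) = 32*6.6889 - 44 = 170.0448
x_1 = 6.6889 - 0.05*170.0448 = -1.8133


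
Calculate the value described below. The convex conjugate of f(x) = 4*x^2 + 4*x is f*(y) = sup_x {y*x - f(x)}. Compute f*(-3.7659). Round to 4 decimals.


f*(y) = sup_x {y*x - a*x^2 - b*x} = sup_x {(y-b)*x - a*x^2}
FOC: (y - b) - 2a*x = 0 => x* = (y - b)/(2a)
x* = (-3.7659 - 4)/(2*4) = -0.9707
f*(-3.7659) = (y-b)^2/(4a) = (-3.7659 - 4)^2/(4*4)
= 60.3092/16 = 3.7693


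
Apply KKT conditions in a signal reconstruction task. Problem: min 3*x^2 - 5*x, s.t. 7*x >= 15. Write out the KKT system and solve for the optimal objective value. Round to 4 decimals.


Step 1: Try lambda = 0 (constraint inactive).
x_unc = 5/(2*3) = 0.8333
Check: 7*0.8333 = 5.8331 < 15 -- violated!
Step 2: Constraint must be active: 7*x = 15
x* = 15/7 = 2.1429 (rounded; the exact value 15/7 is used below)
lambda = (2*3*(15/7) - 5)/7 = 1.1224
Step 3: Compute optimal value.
f(x*) = 3*(15/7)^2 - 5*(15/7) = 3.0612


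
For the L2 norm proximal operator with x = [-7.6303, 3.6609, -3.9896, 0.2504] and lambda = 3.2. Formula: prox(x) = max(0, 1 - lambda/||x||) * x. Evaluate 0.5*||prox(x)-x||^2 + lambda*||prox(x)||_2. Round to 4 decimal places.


Step 1: Compute ||x||.
||x|| = 9.3597
Step 2: Compute scaling factor.
scale = max(0, 1 - 3.2/9.3597) = 0.6581
Step 3: prox(x) = [-5.0216, 2.4093, -2.6256, 0.1648]
||prox(x)|| = 6.1597
Step 4: Proximal objective.
0.5*||prox-x||^2 = 5.12
lambda*||prox|| = 19.711
Total = 24.8309


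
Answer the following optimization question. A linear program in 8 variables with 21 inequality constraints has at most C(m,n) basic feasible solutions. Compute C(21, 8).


Each vertex corresponds to some choice of n active constraints out of m, so the number of vertices is at most C(m, n) = m! / (n!(m-n)!).
m = 21, n = 8
Numerator: 21 * 20 * 19 * 18 * 17 * 16 * 15 * 14
Denominator: 8! = 40320
C(21, 8) = 203490


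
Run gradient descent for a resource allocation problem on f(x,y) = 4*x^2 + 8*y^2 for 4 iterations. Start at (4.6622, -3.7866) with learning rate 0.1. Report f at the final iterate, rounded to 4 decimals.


Gradient descent on f(x,y) = 4*x^2 + 8*y^2.
Starting point: (4.6622, -3.7866), alpha = 0.1
Step 1: grad_x = 2*4*4.6622 = 37.2976, grad_y = 2*8*-3.7866 = -60.5856
  x_1 = 4.6622 - 0.1*37.2976 = 0.9324
  y_1 = -3.7866 - 0.1*-60.5856 = 2.272
Step 2: grad_x = 2*4*0.9324 = 7.4595, grad_y = 2*8*2.272 = 36.3514
  x_2 = 0.9324 - 0.1*7.4595 = 0.1865
  y_2 = 2.272 - 0.1*36.3514 = -1.3632
Step 3: grad_x = 2*4*0.1865 = 1.4919, grad_y = 2*8*-1.3632 = -21.8108
  x_3 = 0.1865 - 0.1*1.4919 = 0.0373
  y_3 = -1.3632 - 0.1*-21.8108 = 0.8179
Step 4: grad_x = 2*4*0.0373 = 0.2984, grad_y = 2*8*0.8179 = 13.0865
  x_4 = 0.0373 - 0.1*0.2984 = 0.0075
  y_4 = 0.8179 - 0.1*13.0865 = -0.4907
f(0.0075, -0.4907) = 4*0.0075^2 + 8*(-0.4907)^2 = 1.9269


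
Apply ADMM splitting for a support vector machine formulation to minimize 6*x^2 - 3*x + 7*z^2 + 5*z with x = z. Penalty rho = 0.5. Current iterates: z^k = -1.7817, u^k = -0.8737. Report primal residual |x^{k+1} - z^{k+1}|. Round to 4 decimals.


ADMM iteration with rho = 0.5, z^k = -1.7817, u^k = -0.8737
Step 1: x-update.
Minimize 6*x^2 - 3*x + (0.5/2)*(x + 1.7817 - 0.8737)^2
FOC: (2*6 + 0.5)*x = 3 + 0.5*(-1.7817 + 0.8737)
x^{k+1} = 0.2037
Step 2: z-update.
Minimize 7*z^2 + 5*z + (0.5/2)*(0.2037 - z - 0.8737)^2
FOC: (2*7 + 0.5)*z = -5 + 0.5*(0.2037 - 0.8737)
z^{k+1} = -0.3679
Step 3: u-update.
u^{k+1} = -0.8737 + 0.2037 + 0.3679 = -0.3021
Step 4: Primal residual = |0.2037 + 0.3679| = 0.5716


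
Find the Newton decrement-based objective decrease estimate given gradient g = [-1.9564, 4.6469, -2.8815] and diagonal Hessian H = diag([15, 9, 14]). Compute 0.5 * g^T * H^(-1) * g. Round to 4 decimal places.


Step 1: H is diagonal, so H^(-1) * g = [-0.1304, 0.5163, -0.2058].
Step 2: g^T H^(-1) g = sum_i g_i^2 / H_ii
  = (-1.9564)^2/15 + (4.6469)^2/9 + (-2.8815)^2/14
  = 0.2552 + 2.3993 + 0.5931 = 3.2475
Step 3: Objective decrease = 0.5 * g^T H^(-1) g = 1.6238


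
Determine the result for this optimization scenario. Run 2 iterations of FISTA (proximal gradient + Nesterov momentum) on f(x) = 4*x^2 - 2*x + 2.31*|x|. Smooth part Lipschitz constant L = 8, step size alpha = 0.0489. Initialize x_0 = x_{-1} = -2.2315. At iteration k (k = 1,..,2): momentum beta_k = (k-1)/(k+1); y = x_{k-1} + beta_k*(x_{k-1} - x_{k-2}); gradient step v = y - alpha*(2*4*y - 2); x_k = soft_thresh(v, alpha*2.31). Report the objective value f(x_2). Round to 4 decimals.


FISTA on f(x) = 4*x^2 - 2*x + 2.31*|x|
L = 8, alpha = 0.0489
Iteration 1: beta = 0.0, y = -2.2315 + 0.0*(-2.2315 + 2.2315) = -2.2315
  grad(y) = -19.852, v = y - alpha*grad = -1.2607
  prox(v) = soft_thresh(-1.2607, 0.113) = -1.1478
Iteration 2: beta = 0.3333, y = -1.1478 + 0.3333*(-1.1478 + 2.2315) = -0.7865
  grad(y) = -8.2923, v = y - alpha*grad = -0.381
  prox(v) = soft_thresh(-0.381, 0.113) = -0.2681
f(x_2) = 4*(-0.2681)^2 - 2*(-0.2681) + 2.31*|-0.2681| = 1.4429


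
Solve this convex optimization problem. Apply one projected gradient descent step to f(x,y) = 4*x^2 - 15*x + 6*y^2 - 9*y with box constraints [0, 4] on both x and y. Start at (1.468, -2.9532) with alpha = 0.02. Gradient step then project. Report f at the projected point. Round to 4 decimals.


Step 1: Compute gradient at (1.468, -2.9532).
grad_x = 2*4*1.468 - 15 = -3.256
grad_y = 2*6*-2.9532 - 9 = -44.4384
Step 2: Gradient step.
x_raw = 1.468 - 0.02*-3.256 = 1.5331
y_raw = -2.9532 - 0.02*-44.4384 = -2.0644
Step 3: Project onto [0, 4].
x_proj = clip(1.5331) = 1.5331
y_proj = clip(-2.0644) = 0.0
Step 4: Evaluate f.
f(1.5331, 0.0) = -13.595


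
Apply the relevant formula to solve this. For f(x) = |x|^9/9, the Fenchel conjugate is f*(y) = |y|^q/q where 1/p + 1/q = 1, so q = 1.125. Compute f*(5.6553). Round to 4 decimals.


The conjugate exponent q satisfies 1/p + 1/q = 1.
p = 9, so q = 9/(9 - 1) = 1.125
|y|^q = 5.6553^1.125 = 7.0228
f*(5.6553) = 7.0228 / 1.125 = 6.2425


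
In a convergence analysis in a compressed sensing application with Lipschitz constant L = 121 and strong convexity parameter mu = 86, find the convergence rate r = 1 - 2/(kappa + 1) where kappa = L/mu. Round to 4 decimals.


Step 1: Compute the condition number.
kappa = L/mu = 121/86 = 1.407
Step 2: Compute the convergence rate.
r = 1 - 2/(kappa + 1) = 1 - 2*mu/(L + mu) = (L - mu)/(L + mu) = 35/207 = 0.1691


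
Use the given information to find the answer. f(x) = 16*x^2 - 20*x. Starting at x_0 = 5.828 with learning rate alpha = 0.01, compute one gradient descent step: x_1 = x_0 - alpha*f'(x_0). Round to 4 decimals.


We compute the gradient at x_0 and apply the update.
f'(x) = 32*x - 20
f'(5.828) = 32*5.828 - 20 = 166.496
x_1 = 5.828 - 0.01*166.496 = 4.163


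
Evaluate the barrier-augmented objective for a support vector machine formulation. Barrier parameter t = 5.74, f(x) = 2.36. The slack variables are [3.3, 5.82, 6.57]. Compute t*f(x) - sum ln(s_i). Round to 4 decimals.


Step 1: Compute log-barrier.
ln values: [1.1939, 1.7613, 1.8825]
phi = -(1.1939 + 1.7613 + 1.8825) = -4.8377
Step 2: Compute augmented objective.
t*f(x) = 5.74*2.36 = 13.5464
Total = 13.5464 - 4.8377 = 8.7087


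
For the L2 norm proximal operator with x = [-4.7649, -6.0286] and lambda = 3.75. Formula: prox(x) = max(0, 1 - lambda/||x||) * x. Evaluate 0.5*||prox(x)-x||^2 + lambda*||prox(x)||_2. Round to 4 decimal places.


Step 1: Compute ||x||.
||x|| = 7.6843
Step 2: Compute scaling factor.
scale = max(0, 1 - 3.75/7.6843) = 0.512
Step 3: prox(x) = [-2.4396, -3.0866]
||prox(x)|| = 3.9343
Step 4: Proximal objective.
0.5*||prox-x||^2 = 7.0313
lambda*||prox|| = 14.7536
Total = 21.7848


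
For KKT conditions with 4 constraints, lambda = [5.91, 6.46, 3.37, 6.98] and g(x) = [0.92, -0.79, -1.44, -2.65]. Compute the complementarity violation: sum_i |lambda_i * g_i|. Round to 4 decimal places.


KKT complementary slackness check:
lambda_1 * g_1 = 5.91 * 0.92 = 5.4372
lambda_2 * g_2 = 6.46 * -0.79 = -5.1034
lambda_3 * g_3 = 3.37 * -1.44 = -4.8528
lambda_4 * g_4 = 6.98 * -2.65 = -18.497
Total violation = 5.4372 + 5.1034 + 4.8528 + 18.497 = 33.8904


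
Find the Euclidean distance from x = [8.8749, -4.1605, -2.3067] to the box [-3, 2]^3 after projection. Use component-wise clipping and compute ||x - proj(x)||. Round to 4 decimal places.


Project each component onto [-3, 2].
clip(8.8749) = 2.0, clip(-4.1605) = -3.0, clip(-2.3067) = -2.3067
Projection = [2.0, -3.0, -2.3067]
Squared diffs: [47.2643, 1.3468, 0.0]
Distance = sqrt(48.6111) = 6.9722


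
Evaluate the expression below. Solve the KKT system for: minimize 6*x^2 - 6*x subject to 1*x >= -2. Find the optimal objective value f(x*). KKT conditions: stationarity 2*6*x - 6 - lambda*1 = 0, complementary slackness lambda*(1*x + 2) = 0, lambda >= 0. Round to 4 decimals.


Step 1: Try lambda = 0 (constraint inactive).
Stationarity: 2*6*x - 6 = 0
x* = 6/(2*6) = 0.5
Check constraint: 1*0.5 = 0.5 >= -2 -- satisfied.
Step 2: Compute optimal value.
f(x*) = 6*0.5^2 - 6*0.5 = -1.5


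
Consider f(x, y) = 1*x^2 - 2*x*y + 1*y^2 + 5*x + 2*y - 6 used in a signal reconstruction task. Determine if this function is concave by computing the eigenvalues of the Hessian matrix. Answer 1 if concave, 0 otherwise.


The Hessian of f(x,y) = 1*x^2 - 2*x*y + 1*y^2 + 5*x + 2*y - 6 is:
H = [[2, -2], [-2, 2]]
Trace = 2 + 2 = 4
Determinant = 2*2 - (-2)^2 = 0
Discriminant = (4)^2 - 4*0 = 16.0
Eigenvalues: lambda_1 = 0.0, lambda_2 = 4.0
The function is not concave.

0


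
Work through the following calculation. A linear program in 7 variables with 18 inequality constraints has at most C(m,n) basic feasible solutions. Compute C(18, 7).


Each vertex corresponds to some choice of n active constraints out of m, so the number of vertices is at most C(m, n) = m! / (n!(m-n)!).
m = 18, n = 7
Numerator: 18 * 17 * 16 * 15 * 14 * 13 * 12
Denominator: 7! = 5040
C(18, 7) = 31824


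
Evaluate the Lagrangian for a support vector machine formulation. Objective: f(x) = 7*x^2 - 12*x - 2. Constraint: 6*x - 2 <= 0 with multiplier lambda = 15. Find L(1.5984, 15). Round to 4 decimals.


Step 1: Evaluate f(x).
f(1.5984) = 7*1.5984^2 - 12*1.5984 - 2 = -3.2966
Step 2: Evaluate g(x).
g(1.5984) = 6*1.5984 - 2 = 7.5904
Step 3: Compute Lagrangian.
L = -3.2966 + 15*7.5904 = 110.5594


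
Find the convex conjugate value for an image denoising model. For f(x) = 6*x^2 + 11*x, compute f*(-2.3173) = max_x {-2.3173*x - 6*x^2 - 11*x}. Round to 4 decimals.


f*(y) = sup_x {y*x - a*x^2 - b*x} = sup_x {(y-b)*x - a*x^2}
FOC: (y - b) - 2a*x = 0 => x* = (y - b)/(2a)
x* = (-2.3173 - 11)/(2*6) = -1.1098
f*(-2.3173) = (y-b)^2/(4a) = (-2.3173 - 11)^2/(4*6)
= 177.3505/24 = 7.3896


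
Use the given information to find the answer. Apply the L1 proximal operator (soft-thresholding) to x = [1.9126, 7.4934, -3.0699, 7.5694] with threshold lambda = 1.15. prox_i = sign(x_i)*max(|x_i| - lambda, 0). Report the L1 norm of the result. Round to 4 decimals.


Soft-thresholding with lambda = 1.15:
prox(1.9126) = sign(1.9126)*max(|1.9126| - 1.15, 0) = 0.7626
prox(7.4934) = sign(7.4934)*max(|7.4934| - 1.15, 0) = 6.3434
prox(-3.0699) = sign(-3.0699)*max(|-3.0699| - 1.15, 0) = -1.9199
prox(7.5694) = sign(7.5694)*max(|7.5694| - 1.15, 0) = 6.4194
prox(x) = [0.7626, 6.3434, -1.9199, 6.4194]
||prox(x)||_1 = 0.7626 + 6.3434 + 1.9199 + 6.4194 = 15.4453


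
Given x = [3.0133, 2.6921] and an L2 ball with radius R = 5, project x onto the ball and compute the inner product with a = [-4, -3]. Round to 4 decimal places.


Step 1: Compute ||x|| (intermediates to 6 decimals).
||x|| = sqrt(3.0133^2 + 2.6921^2) = 4.040715
Step 2: Project.
Since ||x|| <= R, proj = x (no scaling needed).
proj(x) = [3.0133, 2.6921]
Step 3: Dot product.
a^T * proj(x) = -4*3.0133 - 3*2.6921 = -20.1295


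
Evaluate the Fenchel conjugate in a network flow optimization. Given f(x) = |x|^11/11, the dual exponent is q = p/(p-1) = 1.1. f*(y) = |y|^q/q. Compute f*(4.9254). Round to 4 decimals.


The conjugate exponent q satisfies 1/p + 1/q = 1.
p = 11, so q = 11/(11 - 1) = 1.1
|y|^q = 4.9254^1.1 = 5.7768
f*(4.9254) = 5.7768 / 1.1 = 5.2516


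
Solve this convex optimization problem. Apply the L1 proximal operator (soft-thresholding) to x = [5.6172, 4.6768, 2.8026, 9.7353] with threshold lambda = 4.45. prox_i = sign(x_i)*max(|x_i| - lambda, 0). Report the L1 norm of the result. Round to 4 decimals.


Soft-thresholding with lambda = 4.45:
prox(5.6172) = sign(5.6172)*max(|5.6172| - 4.45, 0) = 1.1672
prox(4.6768) = sign(4.6768)*max(|4.6768| - 4.45, 0) = 0.2268
prox(2.8026) = sign(2.8026)*max(|2.8026| - 4.45, 0) = 0.0
prox(9.7353) = sign(9.7353)*max(|9.7353| - 4.45, 0) = 5.2853
prox(x) = [1.1672, 0.2268, 0.0, 5.2853]
||prox(x)||_1 = 1.1672 + 0.2268 + 0.0 + 5.2853 = 6.6793


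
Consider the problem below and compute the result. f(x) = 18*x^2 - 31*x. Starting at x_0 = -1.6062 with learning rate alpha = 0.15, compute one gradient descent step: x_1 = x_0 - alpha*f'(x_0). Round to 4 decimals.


We compute the gradient at x_0 and apply the update.
f'(x) = 36*x - 31
f'(-1.6062) = 36*-1.6062 - 31 = -88.8232
x_1 = -1.6062 - 0.15*-88.8232 = 11.7173


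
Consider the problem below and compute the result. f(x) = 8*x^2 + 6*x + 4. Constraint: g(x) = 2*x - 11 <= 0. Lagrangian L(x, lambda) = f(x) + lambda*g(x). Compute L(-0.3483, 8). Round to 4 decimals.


Step 1: Evaluate f(x).
f(-0.3483) = 8*(-0.3483)^2 + 6*(-0.3483) + 4 = 2.8807
Step 2: Evaluate g(x).
g(-0.3483) = 2*-0.3483 - 11 = -11.6966
Step 3: Compute Lagrangian.
L = 2.8807 + 8*-11.6966 = -90.6921


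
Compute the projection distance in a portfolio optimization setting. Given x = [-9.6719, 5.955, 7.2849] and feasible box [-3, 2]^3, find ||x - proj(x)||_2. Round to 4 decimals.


Project each component onto [-3, 2].
clip(-9.6719) = -3.0, clip(5.955) = 2.0, clip(7.2849) = 2.0
Projection = [-3.0, 2.0, 2.0]
Squared diffs: [44.5142, 15.642, 27.9302]
Distance = sqrt(88.0864) = 9.3854


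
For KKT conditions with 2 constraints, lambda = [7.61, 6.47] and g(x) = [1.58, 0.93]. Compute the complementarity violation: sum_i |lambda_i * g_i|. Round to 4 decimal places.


KKT complementary slackness check:
lambda_1 * g_1 = 7.61 * 1.58 = 12.0238
lambda_2 * g_2 = 6.47 * 0.93 = 6.0171
Total violation = 12.0238 + 6.0171 = 18.0409


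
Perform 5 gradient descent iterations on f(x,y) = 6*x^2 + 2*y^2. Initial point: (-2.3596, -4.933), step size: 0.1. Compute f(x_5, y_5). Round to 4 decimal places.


Gradient descent on f(x,y) = 6*x^2 + 2*y^2.
Starting point: (-2.3596, -4.933), alpha = 0.1
Step 1: grad_x = 2*6*-2.3596 = -28.3152, grad_y = 2*2*-4.933 = -19.732
  x_1 = -2.3596 - 0.1*-28.3152 = 0.4719
  y_1 = -4.933 - 0.1*-19.732 = -2.9598
Step 2: grad_x = 2*6*0.4719 = 5.663, grad_y = 2*2*-2.9598 = -11.8392
  x_2 = 0.4719 - 0.1*5.663 = -0.0944
  y_2 = -2.9598 - 0.1*-11.8392 = -1.7759
Step 3: grad_x = 2*6*-0.0944 = -1.1326, grad_y = 2*2*-1.7759 = -7.1035
  x_3 = -0.0944 - 0.1*-1.1326 = 0.0189
  y_3 = -1.7759 - 0.1*-7.1035 = -1.0655
Step 4: grad_x = 2*6*0.0189 = 0.2265, grad_y = 2*2*-1.0655 = -4.2621
  x_4 = 0.0189 - 0.1*0.2265 = -0.0038
  y_4 = -1.0655 - 0.1*-4.2621 = -0.6393
Step 5: grad_x = 2*6*-0.0038 = -0.0453, grad_y = 2*2*-0.6393 = -2.5573
  x_5 = -0.0038 - 0.1*-0.0453 = 0.0008
  y_5 = -0.6393 - 0.1*-2.5573 = -0.3836
f(0.0008, -0.3836) = 6*0.0008^2 + 2*(-0.3836)^2 = 0.2943
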